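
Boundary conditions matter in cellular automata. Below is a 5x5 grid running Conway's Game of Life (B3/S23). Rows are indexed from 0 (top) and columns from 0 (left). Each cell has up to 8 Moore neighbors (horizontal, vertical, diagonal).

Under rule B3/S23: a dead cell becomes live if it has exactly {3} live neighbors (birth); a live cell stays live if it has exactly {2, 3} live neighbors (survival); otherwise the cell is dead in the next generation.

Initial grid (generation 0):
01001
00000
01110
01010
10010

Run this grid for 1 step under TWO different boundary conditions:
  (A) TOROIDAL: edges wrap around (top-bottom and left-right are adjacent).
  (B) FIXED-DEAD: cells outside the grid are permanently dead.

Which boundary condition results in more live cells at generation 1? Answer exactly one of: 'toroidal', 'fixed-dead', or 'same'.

Under TOROIDAL boundary, generation 1:
10001
11010
01010
11010
11010
Population = 13

Under FIXED-DEAD boundary, generation 1:
00000
01010
01010
11011
00100
Population = 9

Comparison: toroidal=13, fixed-dead=9 -> toroidal

Answer: toroidal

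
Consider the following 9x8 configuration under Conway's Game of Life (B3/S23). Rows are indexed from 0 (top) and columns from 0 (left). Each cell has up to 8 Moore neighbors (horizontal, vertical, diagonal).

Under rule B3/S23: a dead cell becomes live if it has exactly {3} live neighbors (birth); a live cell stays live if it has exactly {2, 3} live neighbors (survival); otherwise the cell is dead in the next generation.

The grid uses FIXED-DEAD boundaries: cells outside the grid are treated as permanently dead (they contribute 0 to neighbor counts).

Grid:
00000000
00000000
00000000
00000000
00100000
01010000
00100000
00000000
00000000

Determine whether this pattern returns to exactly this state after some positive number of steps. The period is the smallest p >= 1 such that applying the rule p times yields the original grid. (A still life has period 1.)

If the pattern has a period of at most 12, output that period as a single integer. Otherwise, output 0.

Simulating and comparing each generation to the original:
Gen 0 (original, given above): 4 live cells
Gen 1: 4 live cells, MATCHES original -> period = 1

Answer: 1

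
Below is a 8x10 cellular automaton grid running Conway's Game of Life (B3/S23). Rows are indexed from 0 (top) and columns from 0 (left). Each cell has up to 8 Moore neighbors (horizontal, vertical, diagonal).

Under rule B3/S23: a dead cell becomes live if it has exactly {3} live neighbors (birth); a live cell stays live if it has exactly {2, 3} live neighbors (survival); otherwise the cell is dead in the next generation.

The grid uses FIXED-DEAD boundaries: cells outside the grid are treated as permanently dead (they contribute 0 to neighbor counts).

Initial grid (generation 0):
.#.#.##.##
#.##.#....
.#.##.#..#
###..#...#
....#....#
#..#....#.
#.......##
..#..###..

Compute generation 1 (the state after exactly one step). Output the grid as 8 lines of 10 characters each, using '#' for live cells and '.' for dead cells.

Simulating step by step:
Generation 0 (given above): 32 live cells
Generation 1: 29 live cells
(generation 1 grid is the final answer)

Answer: .#.#.##...
#......###
......#...
###..#..##
#.###...##
........#.
.#....#.##
......###.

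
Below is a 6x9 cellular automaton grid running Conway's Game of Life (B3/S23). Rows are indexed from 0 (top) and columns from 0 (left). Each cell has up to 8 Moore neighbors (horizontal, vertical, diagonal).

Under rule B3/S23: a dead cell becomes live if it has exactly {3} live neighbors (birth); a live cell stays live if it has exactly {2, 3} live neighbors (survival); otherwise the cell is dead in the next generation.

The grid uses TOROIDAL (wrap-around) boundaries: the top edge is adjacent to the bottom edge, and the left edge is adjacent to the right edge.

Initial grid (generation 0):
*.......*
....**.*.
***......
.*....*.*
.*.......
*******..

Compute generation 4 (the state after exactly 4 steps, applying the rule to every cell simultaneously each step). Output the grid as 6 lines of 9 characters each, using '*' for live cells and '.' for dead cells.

Simulating step by step:
Generation 0 (given above): 19 live cells
Generation 1: 20 live cells
*.*....**
.........
***..****
.........
...**.**.
..****..*
Generation 2: 24 live cells
***.*..**
..*......
**....***
*****....
..*...**.
***..*...
Generation 3: 13 live cells
........*
..**..*..
.......**
...*.*...
....***.*
.....*...
Generation 4: 13 live cells
(generation 4 grid is the final answer)

Answer: .........
........*
..***.**.
.....*..*
......*..
....****.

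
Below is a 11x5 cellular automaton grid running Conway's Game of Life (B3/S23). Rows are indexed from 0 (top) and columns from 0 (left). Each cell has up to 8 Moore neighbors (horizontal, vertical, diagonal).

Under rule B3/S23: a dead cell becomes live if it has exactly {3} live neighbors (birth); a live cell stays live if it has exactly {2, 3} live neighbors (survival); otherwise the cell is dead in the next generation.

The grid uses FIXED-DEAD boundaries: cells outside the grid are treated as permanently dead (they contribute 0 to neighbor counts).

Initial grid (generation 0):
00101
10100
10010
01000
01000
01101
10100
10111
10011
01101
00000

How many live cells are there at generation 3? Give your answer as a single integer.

Simulating step by step:
Generation 0 (given above): 23 live cells
Generation 1: 22 live cells
01010
00100
10100
11100
11000
10110
10001
10101
10000
01101
00000
Generation 2: 19 live cells
00100
00110
10110
00100
00010
10110
10101
10010
10100
01000
00000
Generation 3: 17 live cells
00110
00000
00000
01100
01010
00101
10101
10110
10100
01000
00000
Population at generation 3: 17

Answer: 17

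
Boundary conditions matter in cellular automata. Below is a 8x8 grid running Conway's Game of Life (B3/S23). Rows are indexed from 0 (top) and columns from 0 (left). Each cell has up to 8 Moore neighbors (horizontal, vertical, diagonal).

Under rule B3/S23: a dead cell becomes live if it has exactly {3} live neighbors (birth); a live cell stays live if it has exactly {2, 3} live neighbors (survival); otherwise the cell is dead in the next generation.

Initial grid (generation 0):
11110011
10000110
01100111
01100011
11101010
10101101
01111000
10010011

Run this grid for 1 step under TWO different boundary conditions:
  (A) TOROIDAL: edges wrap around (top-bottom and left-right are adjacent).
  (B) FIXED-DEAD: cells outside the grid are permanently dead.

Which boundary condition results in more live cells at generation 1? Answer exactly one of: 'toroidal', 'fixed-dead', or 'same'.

Answer: fixed-dead

Derivation:
Under TOROIDAL boundary, generation 1:
00111000
00011000
00100000
00000000
00001000
00000011
00000000
00000110
Population = 11

Under FIXED-DEAD boundary, generation 1:
11100111
10011000
10100000
00000000
10001000
10000010
10000001
01011000
Population = 20

Comparison: toroidal=11, fixed-dead=20 -> fixed-dead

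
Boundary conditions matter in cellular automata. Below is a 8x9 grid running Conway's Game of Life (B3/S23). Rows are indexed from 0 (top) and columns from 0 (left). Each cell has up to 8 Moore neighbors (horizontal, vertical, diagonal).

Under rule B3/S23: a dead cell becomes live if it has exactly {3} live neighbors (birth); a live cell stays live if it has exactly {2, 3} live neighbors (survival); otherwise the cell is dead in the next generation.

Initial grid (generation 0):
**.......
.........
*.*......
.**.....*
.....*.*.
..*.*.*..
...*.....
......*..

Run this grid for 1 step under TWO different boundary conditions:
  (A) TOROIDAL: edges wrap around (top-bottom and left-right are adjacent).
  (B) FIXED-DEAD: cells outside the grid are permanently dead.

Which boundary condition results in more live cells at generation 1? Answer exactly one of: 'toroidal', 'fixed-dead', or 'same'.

Under TOROIDAL boundary, generation 1:
.........
*........
*.*......
***.....*
.***.***.
...****..
...*.*...
.........
Population = 19

Under FIXED-DEAD boundary, generation 1:
.........
*........
..*......
.**......
.***.***.
...****..
...*.*...
.........
Population = 16

Comparison: toroidal=19, fixed-dead=16 -> toroidal

Answer: toroidal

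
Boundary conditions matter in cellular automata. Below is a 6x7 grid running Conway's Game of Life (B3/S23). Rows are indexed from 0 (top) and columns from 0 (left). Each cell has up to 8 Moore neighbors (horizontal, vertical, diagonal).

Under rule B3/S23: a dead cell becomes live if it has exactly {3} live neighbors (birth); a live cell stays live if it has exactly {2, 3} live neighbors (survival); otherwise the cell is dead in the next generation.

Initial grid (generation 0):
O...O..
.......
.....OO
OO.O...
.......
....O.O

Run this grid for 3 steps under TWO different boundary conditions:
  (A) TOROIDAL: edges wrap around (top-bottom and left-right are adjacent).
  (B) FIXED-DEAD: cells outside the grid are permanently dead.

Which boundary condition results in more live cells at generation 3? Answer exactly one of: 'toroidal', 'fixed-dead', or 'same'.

Under TOROIDAL boundary, generation 3:
....OO.
....OOO
.......
.......
O......
.....OO
Population = 8

Under FIXED-DEAD boundary, generation 3:
.......
.......
.......
.......
.......
.......
Population = 0

Comparison: toroidal=8, fixed-dead=0 -> toroidal

Answer: toroidal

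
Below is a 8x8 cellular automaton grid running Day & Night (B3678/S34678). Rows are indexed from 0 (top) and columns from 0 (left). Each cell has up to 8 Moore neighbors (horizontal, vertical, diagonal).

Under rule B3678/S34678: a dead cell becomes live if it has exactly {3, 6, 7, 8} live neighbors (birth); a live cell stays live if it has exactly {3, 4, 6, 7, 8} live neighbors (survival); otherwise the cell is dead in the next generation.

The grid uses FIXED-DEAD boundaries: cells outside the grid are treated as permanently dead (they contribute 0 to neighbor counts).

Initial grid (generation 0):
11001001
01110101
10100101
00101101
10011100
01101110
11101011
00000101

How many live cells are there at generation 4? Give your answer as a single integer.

Answer: 25

Derivation:
Simulating step by step:
Generation 0 (given above): 34 live cells
Generation 1: 22 live cells
01010010
00110000
00100110
00000100
00001100
00110111
01101101
01000000
Generation 2: 21 live cells
00000000
01111110
00011000
00000100
00011100
01111000
01101100
00100000
Generation 3: 22 live cells
00111100
00111100
00010010
00001100
00010100
01011000
01011000
01010000
Generation 4: 25 live cells
00100100
00111110
00111000
00011110
00111100
00010100
10111000
00001000
Population at generation 4: 25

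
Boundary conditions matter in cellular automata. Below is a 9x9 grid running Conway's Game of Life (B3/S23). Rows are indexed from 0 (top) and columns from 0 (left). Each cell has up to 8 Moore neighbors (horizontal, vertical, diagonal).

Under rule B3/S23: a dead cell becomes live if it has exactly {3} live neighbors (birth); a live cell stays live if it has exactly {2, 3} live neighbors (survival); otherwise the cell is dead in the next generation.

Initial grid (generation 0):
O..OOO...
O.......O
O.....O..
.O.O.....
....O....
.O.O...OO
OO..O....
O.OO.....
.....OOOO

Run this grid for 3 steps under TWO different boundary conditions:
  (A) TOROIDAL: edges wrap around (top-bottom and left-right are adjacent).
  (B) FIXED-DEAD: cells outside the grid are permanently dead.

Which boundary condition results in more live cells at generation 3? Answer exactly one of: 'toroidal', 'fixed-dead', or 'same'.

Answer: fixed-dead

Derivation:
Under TOROIDAL boundary, generation 3:
..OOO....
..OOO....
.........
.OO.....O
........O
..O..OOO.
..O...OO.
O......O.
..O......
Population = 20

Under FIXED-DEAD boundary, generation 3:
....OO...
OO..OO...
OO.......
OO.......
OOO......
O.O..O...
O..OOOO..
..OOOOOO.
..OOO....
Population = 30

Comparison: toroidal=20, fixed-dead=30 -> fixed-dead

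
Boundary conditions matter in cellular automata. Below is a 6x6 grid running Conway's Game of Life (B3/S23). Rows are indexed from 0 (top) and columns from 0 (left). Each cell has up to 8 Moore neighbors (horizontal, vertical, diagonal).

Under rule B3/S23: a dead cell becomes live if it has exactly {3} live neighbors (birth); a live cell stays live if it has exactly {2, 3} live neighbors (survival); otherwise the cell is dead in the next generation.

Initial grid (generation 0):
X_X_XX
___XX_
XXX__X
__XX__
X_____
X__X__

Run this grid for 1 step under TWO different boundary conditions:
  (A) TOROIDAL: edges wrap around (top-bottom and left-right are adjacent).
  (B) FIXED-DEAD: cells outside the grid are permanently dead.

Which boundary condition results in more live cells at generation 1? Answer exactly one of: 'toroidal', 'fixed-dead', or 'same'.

Under TOROIDAL boundary, generation 1:
XXX___
______
XX___X
__XX_X
_XXX__
X__XX_
Population = 15

Under FIXED-DEAD boundary, generation 1:
____XX
X_____
_X____
X_XX__
_XXX__
______
Population = 10

Comparison: toroidal=15, fixed-dead=10 -> toroidal

Answer: toroidal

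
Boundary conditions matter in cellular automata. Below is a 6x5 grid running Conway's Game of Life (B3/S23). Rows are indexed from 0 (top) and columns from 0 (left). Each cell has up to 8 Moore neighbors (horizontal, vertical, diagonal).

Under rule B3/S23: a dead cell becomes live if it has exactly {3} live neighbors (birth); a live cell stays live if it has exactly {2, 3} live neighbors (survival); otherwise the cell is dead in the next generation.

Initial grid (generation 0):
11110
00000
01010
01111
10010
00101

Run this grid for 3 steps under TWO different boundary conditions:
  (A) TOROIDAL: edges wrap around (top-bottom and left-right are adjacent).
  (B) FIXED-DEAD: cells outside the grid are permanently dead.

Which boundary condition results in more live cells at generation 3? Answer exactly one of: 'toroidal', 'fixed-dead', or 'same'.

Answer: toroidal

Derivation:
Under TOROIDAL boundary, generation 3:
01110
01000
01000
01100
01010
01110
Population = 12

Under FIXED-DEAD boundary, generation 3:
01110
10001
00000
11001
01110
00000
Population = 11

Comparison: toroidal=12, fixed-dead=11 -> toroidal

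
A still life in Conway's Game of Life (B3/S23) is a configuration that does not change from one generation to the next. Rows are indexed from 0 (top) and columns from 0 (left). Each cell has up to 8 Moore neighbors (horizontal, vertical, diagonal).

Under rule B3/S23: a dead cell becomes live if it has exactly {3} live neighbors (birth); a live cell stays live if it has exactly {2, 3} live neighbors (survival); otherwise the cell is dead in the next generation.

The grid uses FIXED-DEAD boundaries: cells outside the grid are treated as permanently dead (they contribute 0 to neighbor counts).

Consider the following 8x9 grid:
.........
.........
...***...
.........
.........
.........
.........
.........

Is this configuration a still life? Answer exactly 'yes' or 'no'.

Answer: no

Derivation:
Compute generation 1 and compare to generation 0 (given above):
Generation 1:
.........
....*....
....*....
....*....
.........
.........
.........
.........
Cell (1,4) differs: gen0=0 vs gen1=1 -> NOT a still life.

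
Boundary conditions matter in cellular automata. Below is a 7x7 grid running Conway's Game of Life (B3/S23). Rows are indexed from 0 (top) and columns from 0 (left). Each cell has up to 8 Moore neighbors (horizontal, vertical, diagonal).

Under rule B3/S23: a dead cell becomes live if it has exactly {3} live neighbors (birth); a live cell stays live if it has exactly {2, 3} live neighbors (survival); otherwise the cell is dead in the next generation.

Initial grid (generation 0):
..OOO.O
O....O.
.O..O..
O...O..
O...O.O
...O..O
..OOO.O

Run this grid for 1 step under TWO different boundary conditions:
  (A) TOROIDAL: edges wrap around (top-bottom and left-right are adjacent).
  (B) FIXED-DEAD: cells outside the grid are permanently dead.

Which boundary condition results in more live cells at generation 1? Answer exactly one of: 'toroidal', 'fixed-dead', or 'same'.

Answer: toroidal

Derivation:
Under TOROIDAL boundary, generation 1:
OOO...O
OOO..OO
OO..OOO
OO.OO.O
O..OO.O
..O...O
O.....O
Population = 27

Under FIXED-DEAD boundary, generation 1:
...OOO.
.OO..O.
OO..OO.
OO.OO..
...OO..
..O...O
..OOOO.
Population = 22

Comparison: toroidal=27, fixed-dead=22 -> toroidal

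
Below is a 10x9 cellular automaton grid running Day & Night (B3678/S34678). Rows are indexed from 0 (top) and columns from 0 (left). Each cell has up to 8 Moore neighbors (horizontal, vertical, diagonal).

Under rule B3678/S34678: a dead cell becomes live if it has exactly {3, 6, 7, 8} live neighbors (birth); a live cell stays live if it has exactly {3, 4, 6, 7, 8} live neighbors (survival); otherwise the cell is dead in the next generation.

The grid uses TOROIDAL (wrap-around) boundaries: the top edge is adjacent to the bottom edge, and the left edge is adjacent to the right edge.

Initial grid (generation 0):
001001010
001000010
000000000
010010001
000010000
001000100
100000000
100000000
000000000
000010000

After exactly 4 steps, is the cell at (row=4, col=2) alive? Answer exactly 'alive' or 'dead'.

Answer: dead

Derivation:
Simulating step by step:
Generation 0 (given above): 14 live cells
Generation 1: 6 live cells
000100100
000000100
000000000
000000000
000101000
000000000
010000000
000000000
000000000
000000000
Generation 2: 0 live cells
000000000
000000000
000000000
000000000
000000000
000000000
000000000
000000000
000000000
000000000
Generation 3: 0 live cells
000000000
000000000
000000000
000000000
000000000
000000000
000000000
000000000
000000000
000000000
Generation 4: 0 live cells
000000000
000000000
000000000
000000000
000000000
000000000
000000000
000000000
000000000
000000000

Cell (4,2) at generation 4: 0 -> dead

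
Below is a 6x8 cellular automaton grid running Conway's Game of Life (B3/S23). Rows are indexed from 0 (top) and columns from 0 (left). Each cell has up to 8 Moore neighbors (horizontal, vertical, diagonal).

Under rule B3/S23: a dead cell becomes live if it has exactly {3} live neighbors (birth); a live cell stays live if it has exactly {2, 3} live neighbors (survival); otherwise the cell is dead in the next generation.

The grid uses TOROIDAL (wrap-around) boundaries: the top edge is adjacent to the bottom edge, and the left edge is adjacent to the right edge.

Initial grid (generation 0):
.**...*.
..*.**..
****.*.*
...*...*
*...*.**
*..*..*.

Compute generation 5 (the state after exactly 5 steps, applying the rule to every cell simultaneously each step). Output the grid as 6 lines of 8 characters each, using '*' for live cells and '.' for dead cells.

Answer: *.*..*.*
*.*.....
*.*..**.
.***..**
.***....
..***...

Derivation:
Simulating step by step:
Generation 0 (given above): 21 live cells
Generation 1: 23 live cells
.**.*.**
....**.*
**...*.*
...*.*..
*..****.
*.**..*.
Generation 2: 15 live cells
.**.*...
..***...
*....*.*
.***....
.*....*.
*.......
Generation 3: 16 live cells
.**.*...
*.*.**..
*.......
.**...**
**......
*.*.....
Generation 4: 18 live cells
*.*.**..
*.*.**..
*.**.**.
..*....*
........
*.**....
Generation 5: 21 live cells
(generation 5 grid is the final answer)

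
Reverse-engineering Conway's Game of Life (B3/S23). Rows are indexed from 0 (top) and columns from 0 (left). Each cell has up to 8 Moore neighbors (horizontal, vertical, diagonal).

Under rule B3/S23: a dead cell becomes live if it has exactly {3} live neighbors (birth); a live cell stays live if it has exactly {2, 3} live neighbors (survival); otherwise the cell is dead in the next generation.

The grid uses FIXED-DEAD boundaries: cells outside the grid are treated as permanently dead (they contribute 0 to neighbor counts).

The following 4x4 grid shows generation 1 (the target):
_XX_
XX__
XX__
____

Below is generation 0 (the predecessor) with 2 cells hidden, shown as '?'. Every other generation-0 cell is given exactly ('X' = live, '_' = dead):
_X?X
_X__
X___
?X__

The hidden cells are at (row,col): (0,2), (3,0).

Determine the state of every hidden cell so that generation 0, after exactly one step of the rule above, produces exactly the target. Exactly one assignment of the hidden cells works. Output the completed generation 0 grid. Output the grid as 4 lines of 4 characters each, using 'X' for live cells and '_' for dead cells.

Answer: _XXX
_X__
X___
_X__

Derivation:
Hidden generation-0 cells (in order): (0,2), (3,0).
A hidden cell only influences target cells in its own 3x3 neighborhood. Try each of the 2^2 = 4 assignments, step the completed generation 0 forward once under B3/S23, and compare with the target:
  (0,2)=_ (3,0)=_ -> step gives (0,1)='_' but target has 'X' -> reject
  (0,2)=_ (3,0)=X -> step gives (0,1)='_' but target has 'X' -> reject
  (0,2)=X (3,0)=_ -> step reproduces the target at every cell -> ACCEPT
  (0,2)=X (3,0)=X -> step gives (2,1)='_' but target has 'X' -> reject
Unique solution: (0,2)=live, (3,0)=dead.
Check: live-neighbor counts of every cell in the completed generation 0:
2231
3342
2320
2110
Applying B3/S23 to generation 0 with these counts gives:
_XX_
XX__
XX__
____
which matches the target exactly.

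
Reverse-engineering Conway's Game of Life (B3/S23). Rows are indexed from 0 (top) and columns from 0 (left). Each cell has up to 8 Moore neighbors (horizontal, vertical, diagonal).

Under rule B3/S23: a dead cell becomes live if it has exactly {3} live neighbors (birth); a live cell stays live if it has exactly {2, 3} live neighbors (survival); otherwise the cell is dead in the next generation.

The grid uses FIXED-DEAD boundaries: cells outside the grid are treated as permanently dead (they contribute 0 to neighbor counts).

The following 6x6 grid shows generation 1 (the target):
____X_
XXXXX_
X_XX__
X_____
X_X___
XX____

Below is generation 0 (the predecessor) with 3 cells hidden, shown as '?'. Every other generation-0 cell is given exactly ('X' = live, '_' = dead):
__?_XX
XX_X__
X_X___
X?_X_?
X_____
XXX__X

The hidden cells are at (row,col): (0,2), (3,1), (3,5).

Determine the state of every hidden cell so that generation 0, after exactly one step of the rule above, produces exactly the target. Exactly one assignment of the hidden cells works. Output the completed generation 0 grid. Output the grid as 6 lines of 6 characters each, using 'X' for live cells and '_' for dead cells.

Hidden generation-0 cells (in order): (0,2), (3,1), (3,5).
A hidden cell only influences target cells in its own 3x3 neighborhood. Try each of the 2^3 = 8 assignments, step the completed generation 0 forward once under B3/S23, and compare with the target:
  (0,2)=_ (3,1)=_ (3,5)=_ -> step reproduces the target at every cell -> ACCEPT
  (0,2)=_ (3,1)=_ (3,5)=X -> step gives (2,4)='X' but target has '_' -> reject
  (0,2)=_ (3,1)=X (3,5)=_ -> step gives (2,0)='_' but target has 'X' -> reject
  (0,2)=_ (3,1)=X (3,5)=X -> step gives (2,0)='_' but target has 'X' -> reject
  (0,2)=X (3,1)=_ (3,5)=_ -> step gives (0,1)='X' but target has '_' -> reject
  (0,2)=X (3,1)=_ (3,5)=X -> step gives (0,1)='X' but target has '_' -> reject
  (0,2)=X (3,1)=X (3,5)=_ -> step gives (0,1)='X' but target has '_' -> reject
  (0,2)=X (3,1)=X (3,5)=X -> step gives (0,1)='X' but target has '_' -> reject
Unique solution: (0,2)=dead, (3,1)=dead, (3,5)=dead.
Check: live-neighbor counts of every cell in the completed generation 0:
222221
233232
353320
242110
353221
231110
Applying B3/S23 to generation 0 with these counts gives:
____X_
XXXXX_
X_XX__
X_____
X_X___
XX____
which matches the target exactly.

Answer: ____XX
XX_X__
X_X___
X__X__
X_____
XXX__X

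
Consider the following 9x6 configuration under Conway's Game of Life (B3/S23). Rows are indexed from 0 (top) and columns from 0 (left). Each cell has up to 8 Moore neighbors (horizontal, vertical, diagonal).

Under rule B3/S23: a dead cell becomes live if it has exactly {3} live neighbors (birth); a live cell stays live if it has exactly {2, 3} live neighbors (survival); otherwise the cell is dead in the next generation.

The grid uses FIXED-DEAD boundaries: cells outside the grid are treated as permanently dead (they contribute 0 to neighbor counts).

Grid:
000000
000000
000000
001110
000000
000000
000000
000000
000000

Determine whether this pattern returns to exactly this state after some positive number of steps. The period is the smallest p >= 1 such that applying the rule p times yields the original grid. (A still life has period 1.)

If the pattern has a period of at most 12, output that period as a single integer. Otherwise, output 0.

Simulating and comparing each generation to the original:
Gen 0 (original, given above): 3 live cells
Gen 1: 3 live cells, differs from original
Gen 2: 3 live cells, MATCHES original -> period = 2

Answer: 2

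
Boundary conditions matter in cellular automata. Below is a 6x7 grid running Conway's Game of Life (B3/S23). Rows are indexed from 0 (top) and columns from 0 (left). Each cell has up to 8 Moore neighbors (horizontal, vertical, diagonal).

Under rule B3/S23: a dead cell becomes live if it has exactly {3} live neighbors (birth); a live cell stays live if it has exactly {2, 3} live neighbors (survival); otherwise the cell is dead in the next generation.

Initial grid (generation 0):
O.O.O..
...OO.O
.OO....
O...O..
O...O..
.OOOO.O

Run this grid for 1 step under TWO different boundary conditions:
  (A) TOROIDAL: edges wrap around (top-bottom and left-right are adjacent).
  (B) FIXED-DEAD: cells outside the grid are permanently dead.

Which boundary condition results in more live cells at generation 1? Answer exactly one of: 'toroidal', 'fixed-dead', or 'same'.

Under TOROIDAL boundary, generation 1:
O.....O
O...OO.
OOO.OO.
O..O...
O.O.O.O
..O.O.O
Population = 19

Under FIXED-DEAD boundary, generation 1:
....OO.
....OO.
.OO.OO.
O..O...
O.O.O..
.OOOOO.
Population = 18

Comparison: toroidal=19, fixed-dead=18 -> toroidal

Answer: toroidal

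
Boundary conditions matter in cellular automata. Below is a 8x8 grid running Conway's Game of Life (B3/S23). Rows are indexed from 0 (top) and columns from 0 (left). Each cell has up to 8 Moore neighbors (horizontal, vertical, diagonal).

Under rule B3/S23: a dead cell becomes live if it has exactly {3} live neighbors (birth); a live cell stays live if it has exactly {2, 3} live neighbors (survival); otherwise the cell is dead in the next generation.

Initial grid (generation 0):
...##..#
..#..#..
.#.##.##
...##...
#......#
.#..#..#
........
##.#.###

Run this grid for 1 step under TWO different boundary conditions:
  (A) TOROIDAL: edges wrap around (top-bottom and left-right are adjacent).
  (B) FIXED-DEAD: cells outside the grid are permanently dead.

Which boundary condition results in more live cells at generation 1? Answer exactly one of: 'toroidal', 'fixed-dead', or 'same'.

Answer: toroidal

Derivation:
Under TOROIDAL boundary, generation 1:
.#.#...#
#.#..#.#
......#.
..#####.
#..##..#
.......#
.##.##..
#.##.###
Population = 28

Under FIXED-DEAD boundary, generation 1:
...##...
..#..#.#
......#.
..######
...##...
........
###.##.#
......#.
Population = 21

Comparison: toroidal=28, fixed-dead=21 -> toroidal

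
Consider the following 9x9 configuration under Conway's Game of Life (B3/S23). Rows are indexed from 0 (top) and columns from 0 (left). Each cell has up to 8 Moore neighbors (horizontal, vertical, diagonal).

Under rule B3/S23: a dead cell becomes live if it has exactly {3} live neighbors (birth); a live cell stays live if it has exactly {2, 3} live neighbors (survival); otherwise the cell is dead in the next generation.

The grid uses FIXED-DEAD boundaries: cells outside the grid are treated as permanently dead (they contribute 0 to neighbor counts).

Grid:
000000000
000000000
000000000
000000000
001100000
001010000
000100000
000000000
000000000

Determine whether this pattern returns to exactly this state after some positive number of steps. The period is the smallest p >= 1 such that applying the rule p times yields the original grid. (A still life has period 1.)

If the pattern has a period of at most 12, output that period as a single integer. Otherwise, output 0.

Simulating and comparing each generation to the original:
Gen 0 (original, given above): 5 live cells
Gen 1: 5 live cells, MATCHES original -> period = 1

Answer: 1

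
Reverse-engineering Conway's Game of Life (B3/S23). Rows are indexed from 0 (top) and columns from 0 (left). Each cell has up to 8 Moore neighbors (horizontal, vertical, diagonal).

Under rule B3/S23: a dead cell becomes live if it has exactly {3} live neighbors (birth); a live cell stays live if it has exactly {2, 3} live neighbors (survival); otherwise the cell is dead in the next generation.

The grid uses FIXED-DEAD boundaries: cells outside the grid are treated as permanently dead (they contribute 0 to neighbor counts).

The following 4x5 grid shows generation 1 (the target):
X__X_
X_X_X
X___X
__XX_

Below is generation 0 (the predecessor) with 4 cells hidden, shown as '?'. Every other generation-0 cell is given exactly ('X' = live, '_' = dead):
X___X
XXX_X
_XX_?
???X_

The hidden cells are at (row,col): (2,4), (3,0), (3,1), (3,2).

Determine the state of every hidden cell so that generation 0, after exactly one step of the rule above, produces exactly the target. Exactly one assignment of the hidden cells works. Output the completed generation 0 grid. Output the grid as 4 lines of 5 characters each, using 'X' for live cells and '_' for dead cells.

Answer: X___X
XXX_X
_XX_X
___X_

Derivation:
Hidden generation-0 cells (in order): (2,4), (3,0), (3,1), (3,2).
A hidden cell only influences target cells in its own 3x3 neighborhood. Try each of the 2^4 = 16 assignments, step the completed generation 0 forward once under B3/S23, and compare with the target:
  (2,4)=_ (3,0)=_ (3,1)=_ (3,2)=_ -> step gives (1,4)='_' but target has 'X' -> reject
  (2,4)=_ (3,0)=_ (3,1)=_ (3,2)=X -> step gives (1,4)='_' but target has 'X' -> reject
  (2,4)=_ (3,0)=_ (3,1)=X (3,2)=_ -> step gives (1,4)='_' but target has 'X' -> reject
  (2,4)=_ (3,0)=_ (3,1)=X (3,2)=X -> step gives (1,4)='_' but target has 'X' -> reject
  (2,4)=_ (3,0)=X (3,1)=_ (3,2)=_ -> step gives (1,4)='_' but target has 'X' -> reject
  (2,4)=_ (3,0)=X (3,1)=_ (3,2)=X -> step gives (1,4)='_' but target has 'X' -> reject
  (2,4)=_ (3,0)=X (3,1)=X (3,2)=_ -> step gives (1,4)='_' but target has 'X' -> reject
  (2,4)=_ (3,0)=X (3,1)=X (3,2)=X -> step gives (1,4)='_' but target has 'X' -> reject
  (2,4)=X (3,0)=_ (3,1)=_ (3,2)=_ -> step reproduces the target at every cell -> ACCEPT
  (2,4)=X (3,0)=_ (3,1)=_ (3,2)=X -> step gives (3,1)='X' but target has '_' -> reject
  (2,4)=X (3,0)=_ (3,1)=X (3,2)=_ -> step gives (2,0)='_' but target has 'X' -> reject
  (2,4)=X (3,0)=_ (3,1)=X (3,2)=X -> step gives (2,0)='_' but target has 'X' -> reject
  (2,4)=X (3,0)=X (3,1)=_ (3,2)=_ -> step gives (2,0)='_' but target has 'X' -> reject
  (2,4)=X (3,0)=X (3,1)=_ (3,2)=X -> step gives (2,0)='_' but target has 'X' -> reject
  (2,4)=X (3,0)=X (3,1)=X (3,2)=_ -> step gives (2,0)='_' but target has 'X' -> reject
  (2,4)=X (3,0)=X (3,1)=X (3,2)=X -> step gives (2,0)='_' but target has 'X' -> reject
Unique solution: (2,4)=live, (3,0)=dead, (3,1)=dead, (3,2)=dead.
Check: live-neighbor counts of every cell in the completed generation 0:
24231
35352
34452
12322
Applying B3/S23 to generation 0 with these counts gives:
X__X_
X_X_X
X___X
__XX_
which matches the target exactly.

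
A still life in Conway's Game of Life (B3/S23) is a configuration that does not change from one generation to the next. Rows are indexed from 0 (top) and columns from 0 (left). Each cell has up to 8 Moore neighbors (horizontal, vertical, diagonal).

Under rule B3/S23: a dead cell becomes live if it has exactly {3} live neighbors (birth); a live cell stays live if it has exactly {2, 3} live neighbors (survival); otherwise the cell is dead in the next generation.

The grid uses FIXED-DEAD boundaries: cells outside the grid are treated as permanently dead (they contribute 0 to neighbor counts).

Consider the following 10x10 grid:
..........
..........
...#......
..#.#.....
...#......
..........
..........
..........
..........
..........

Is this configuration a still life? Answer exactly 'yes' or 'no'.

Compute generation 1 and compare to generation 0 (given above):
Generation 1:
..........
..........
...#......
..#.#.....
...#......
..........
..........
..........
..........
..........
The grids are IDENTICAL -> still life.

Answer: yes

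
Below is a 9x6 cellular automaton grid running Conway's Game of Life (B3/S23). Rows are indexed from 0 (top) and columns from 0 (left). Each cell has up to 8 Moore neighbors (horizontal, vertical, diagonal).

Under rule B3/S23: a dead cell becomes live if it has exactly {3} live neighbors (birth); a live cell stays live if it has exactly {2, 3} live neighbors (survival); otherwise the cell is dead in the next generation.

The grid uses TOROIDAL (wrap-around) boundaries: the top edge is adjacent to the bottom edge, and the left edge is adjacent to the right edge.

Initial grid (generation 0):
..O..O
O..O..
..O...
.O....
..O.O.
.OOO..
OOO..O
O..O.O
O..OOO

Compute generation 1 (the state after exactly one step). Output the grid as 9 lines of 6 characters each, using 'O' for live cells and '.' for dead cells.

Simulating step by step:
Generation 0 (given above): 22 live cells
Generation 1: 17 live cells
(generation 1 grid is the final answer)

Answer: .OO...
.OOO..
.OO...
.OOO..
......
....OO
.....O
...O..
.OOO..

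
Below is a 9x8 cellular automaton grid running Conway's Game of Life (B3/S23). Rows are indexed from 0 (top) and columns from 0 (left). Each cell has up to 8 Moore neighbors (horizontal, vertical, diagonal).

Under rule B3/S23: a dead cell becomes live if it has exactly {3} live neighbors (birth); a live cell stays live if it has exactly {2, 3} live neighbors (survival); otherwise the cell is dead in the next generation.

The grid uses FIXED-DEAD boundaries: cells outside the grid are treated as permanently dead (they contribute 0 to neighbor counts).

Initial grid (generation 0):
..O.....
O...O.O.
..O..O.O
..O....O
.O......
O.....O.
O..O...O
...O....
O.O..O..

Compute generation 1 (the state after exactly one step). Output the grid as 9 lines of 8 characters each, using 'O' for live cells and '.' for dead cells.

Simulating step by step:
Generation 0 (given above): 19 live cells
Generation 1: 18 live cells
(generation 1 grid is the final answer)

Answer: ........
.O.O.OO.
.O.O.O.O
.OO...O.
.O......
OO......
........
.OOOO...
........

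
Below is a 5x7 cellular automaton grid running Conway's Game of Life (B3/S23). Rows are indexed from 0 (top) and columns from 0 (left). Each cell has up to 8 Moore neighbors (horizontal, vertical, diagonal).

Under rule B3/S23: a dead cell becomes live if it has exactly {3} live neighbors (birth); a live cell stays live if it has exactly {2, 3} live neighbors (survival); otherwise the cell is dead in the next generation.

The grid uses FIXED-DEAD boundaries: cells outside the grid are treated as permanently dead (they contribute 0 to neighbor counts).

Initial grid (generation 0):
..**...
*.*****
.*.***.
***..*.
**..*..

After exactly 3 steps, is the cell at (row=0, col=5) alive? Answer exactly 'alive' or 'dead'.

Answer: dead

Derivation:
Simulating step by step:
Generation 0 (given above): 19 live cells
Generation 1: 7 live cells
.**..*.
......*
.......
.....*.
*.*....
Generation 2: 0 live cells
.......
.......
.......
.......
.......
Generation 3: 0 live cells
.......
.......
.......
.......
.......

Cell (0,5) at generation 3: 0 -> dead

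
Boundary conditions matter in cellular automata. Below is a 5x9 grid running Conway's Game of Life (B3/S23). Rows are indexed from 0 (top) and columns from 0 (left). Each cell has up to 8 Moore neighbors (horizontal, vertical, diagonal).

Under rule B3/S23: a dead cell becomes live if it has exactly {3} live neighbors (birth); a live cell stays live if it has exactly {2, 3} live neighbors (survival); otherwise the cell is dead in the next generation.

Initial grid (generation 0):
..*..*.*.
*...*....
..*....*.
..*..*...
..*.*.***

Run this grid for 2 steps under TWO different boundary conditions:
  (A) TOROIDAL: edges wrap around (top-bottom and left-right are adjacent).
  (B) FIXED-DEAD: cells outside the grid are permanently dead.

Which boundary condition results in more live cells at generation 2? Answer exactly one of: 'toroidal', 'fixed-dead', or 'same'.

Under TOROIDAL boundary, generation 2:
.*..**...
.*.*.***.
.*.**..*.
....*..**
....*..**
Population = 18

Under FIXED-DEAD boundary, generation 2:
.........
.........
**.**....
.*.*.*.*.
..*.****.
Population = 13

Comparison: toroidal=18, fixed-dead=13 -> toroidal

Answer: toroidal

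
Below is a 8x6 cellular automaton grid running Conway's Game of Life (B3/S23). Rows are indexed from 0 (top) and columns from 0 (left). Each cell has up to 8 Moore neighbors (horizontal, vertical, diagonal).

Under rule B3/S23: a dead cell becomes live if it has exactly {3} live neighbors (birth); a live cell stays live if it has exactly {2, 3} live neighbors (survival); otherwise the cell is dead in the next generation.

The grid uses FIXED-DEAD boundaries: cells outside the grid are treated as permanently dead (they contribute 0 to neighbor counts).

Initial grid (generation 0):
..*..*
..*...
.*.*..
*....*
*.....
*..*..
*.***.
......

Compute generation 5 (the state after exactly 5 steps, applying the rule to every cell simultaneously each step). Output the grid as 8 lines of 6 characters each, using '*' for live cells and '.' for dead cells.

Answer: ......
......
......
......
......
......
......
......

Derivation:
Simulating step by step:
Generation 0 (given above): 14 live cells
Generation 1: 18 live cells
......
.***..
.**...
**....
**....
*.***.
.****.
...*..
Generation 2: 10 live cells
..*...
.*.*..
...*..
......
...*..
*...*.
.*....
...**.
Generation 3: 5 live cells
..*...
...*..
..*...
......
......
......
...**.
......
Generation 4: 2 live cells
......
..**..
......
......
......
......
......
......
Generation 5: 0 live cells
(generation 5 grid is the final answer)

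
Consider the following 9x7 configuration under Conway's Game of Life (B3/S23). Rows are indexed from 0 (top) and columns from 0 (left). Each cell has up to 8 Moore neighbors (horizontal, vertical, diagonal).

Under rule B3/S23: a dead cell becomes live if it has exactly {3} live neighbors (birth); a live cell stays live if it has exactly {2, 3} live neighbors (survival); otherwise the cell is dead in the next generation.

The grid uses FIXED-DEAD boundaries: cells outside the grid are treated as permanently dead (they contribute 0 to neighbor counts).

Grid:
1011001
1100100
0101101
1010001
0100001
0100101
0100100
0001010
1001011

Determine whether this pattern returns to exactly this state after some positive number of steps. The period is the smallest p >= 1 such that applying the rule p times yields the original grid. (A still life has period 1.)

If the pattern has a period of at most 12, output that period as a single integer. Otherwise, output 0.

Simulating and comparing each generation to the original:
Gen 0 (original, given above): 27 live cells
Gen 1: 27 live cells, differs from original
Gen 2: 20 live cells, differs from original
Gen 3: 16 live cells, differs from original
Gen 4: 16 live cells, differs from original
Gen 5: 12 live cells, differs from original
Gen 6: 11 live cells, differs from original
Gen 7: 12 live cells, differs from original
Gen 8: 10 live cells, differs from original
Gen 9: 9 live cells, differs from original
Gen 10: 9 live cells, differs from original
Gen 11: 9 live cells, differs from original
Gen 12: 9 live cells, differs from original
No period found within 12 steps.

Answer: 0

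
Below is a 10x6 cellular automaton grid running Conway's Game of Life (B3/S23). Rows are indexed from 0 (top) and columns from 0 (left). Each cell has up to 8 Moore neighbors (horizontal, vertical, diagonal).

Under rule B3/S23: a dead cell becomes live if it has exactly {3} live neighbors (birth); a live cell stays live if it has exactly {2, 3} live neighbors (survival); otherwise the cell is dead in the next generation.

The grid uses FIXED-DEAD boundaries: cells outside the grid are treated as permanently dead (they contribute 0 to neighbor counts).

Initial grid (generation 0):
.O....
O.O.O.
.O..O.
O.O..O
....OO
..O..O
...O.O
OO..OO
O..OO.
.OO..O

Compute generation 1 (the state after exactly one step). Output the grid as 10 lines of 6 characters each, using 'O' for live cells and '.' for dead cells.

Simulating step by step:
Generation 0 (given above): 25 live cells
Generation 1: 31 live cells
(generation 1 grid is the final answer)

Answer: .O....
O.OO..
O.O.OO
.O.O.O
.O.OOO
...O.O
.OOO.O
OOO..O
O..O..
.OOOO.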